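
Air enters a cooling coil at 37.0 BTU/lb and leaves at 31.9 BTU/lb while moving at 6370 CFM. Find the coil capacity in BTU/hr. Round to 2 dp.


Q = 4.5 * 6370 * (37.0 - 31.9) = 146191.50 BTU/hr

146191.50 BTU/hr


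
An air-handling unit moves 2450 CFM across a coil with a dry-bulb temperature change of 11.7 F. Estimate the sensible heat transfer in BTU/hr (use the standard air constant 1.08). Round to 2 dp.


Q = 1.08 * 2450 * 11.7 = 30958.20 BTU/hr

30958.20 BTU/hr


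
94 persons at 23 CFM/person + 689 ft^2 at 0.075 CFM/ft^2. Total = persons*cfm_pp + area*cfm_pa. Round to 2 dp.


Total = 94*23 + 689*0.075 = 2213.68 CFM

2213.68 CFM


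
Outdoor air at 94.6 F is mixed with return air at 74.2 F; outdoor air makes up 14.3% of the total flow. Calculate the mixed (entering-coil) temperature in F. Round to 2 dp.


T_mix = 74.2 + (14.3/100)*(94.6-74.2) = 77.12 F

77.12 F


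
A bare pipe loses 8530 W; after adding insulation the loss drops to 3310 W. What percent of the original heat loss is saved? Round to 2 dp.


Savings = ((8530-3310)/8530)*100 = 61.20 %

61.20 %


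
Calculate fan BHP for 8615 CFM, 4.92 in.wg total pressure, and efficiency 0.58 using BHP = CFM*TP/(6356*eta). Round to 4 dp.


BHP = 8615 * 4.92 / (6356 * 0.58) = 11.4976 hp

11.4976 hp


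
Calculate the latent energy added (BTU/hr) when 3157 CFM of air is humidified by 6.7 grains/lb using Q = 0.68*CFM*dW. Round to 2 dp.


Q = 0.68 * 3157 * 6.7 = 14383.29 BTU/hr

14383.29 BTU/hr


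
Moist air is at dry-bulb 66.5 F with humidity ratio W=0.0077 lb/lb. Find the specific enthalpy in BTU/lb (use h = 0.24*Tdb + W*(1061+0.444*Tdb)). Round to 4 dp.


h = 0.24*66.5 + 0.0077*(1061+0.444*66.5) = 24.3571 BTU/lb

24.3571 BTU/lb


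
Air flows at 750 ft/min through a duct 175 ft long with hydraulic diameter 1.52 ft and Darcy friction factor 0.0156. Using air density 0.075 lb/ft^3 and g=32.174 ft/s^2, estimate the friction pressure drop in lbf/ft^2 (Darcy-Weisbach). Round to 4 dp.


v_fps = 750/60 = 12.5 ft/s
dp = 0.0156*(175/1.52)*0.075*12.5^2/(2*32.174) = 0.3271 lbf/ft^2

0.3271 lbf/ft^2


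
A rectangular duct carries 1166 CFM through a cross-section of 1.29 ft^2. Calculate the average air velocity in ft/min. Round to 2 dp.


V = 1166 / 1.29 = 903.88 ft/min

903.88 ft/min


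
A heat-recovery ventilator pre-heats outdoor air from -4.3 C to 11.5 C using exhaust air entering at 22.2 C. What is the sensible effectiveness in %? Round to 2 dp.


eff = (11.5-(-4.3))/(22.2-(-4.3))*100 = 59.62 %

59.62 %


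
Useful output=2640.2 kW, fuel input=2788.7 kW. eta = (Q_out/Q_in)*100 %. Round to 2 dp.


eta = (2640.2/2788.7)*100 = 94.67 %

94.67 %


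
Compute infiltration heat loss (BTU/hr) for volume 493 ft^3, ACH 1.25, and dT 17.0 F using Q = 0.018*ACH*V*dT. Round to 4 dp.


Q = 0.018 * 1.25 * 493 * 17.0 = 188.5725 BTU/hr

188.5725 BTU/hr


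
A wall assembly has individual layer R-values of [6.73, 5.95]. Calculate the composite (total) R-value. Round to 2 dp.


R_total = 6.73 + 5.95 = 12.68

12.68


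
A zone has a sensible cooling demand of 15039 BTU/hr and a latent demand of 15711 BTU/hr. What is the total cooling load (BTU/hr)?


Qt = 15039 + 15711 = 30750 BTU/hr

30750 BTU/hr


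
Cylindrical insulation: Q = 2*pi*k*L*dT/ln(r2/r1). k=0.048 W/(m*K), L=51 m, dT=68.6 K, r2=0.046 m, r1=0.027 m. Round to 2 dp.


Q = 2*pi*0.048*51*68.6/ln(0.046/0.027) = 1980.38 W

1980.38 W


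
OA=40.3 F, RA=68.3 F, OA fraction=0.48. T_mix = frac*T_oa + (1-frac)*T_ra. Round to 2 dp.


T_mix = 0.48*40.3 + 0.52*68.3 = 54.86 F

54.86 F


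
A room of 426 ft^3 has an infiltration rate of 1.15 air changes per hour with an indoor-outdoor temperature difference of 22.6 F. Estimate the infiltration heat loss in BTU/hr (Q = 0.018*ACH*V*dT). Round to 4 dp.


Q = 0.018 * 1.15 * 426 * 22.6 = 199.2913 BTU/hr

199.2913 BTU/hr


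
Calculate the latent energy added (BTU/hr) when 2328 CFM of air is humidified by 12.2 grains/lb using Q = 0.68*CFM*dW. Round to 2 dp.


Q = 0.68 * 2328 * 12.2 = 19313.09 BTU/hr

19313.09 BTU/hr


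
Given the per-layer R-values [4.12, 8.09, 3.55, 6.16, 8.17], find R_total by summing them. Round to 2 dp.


R_total = 4.12 + 8.09 + 3.55 + 6.16 + 8.17 = 30.09

30.09


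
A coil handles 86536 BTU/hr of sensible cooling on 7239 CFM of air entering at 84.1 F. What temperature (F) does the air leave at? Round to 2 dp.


dT = 86536/(1.08*7239) = 11.0686
T_leave = 84.1 - 11.0686 = 73.03 F

73.03 F


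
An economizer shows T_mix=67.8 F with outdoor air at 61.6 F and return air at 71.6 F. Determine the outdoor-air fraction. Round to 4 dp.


frac = (67.8 - 71.6) / (61.6 - 71.6) = 0.3800

0.3800


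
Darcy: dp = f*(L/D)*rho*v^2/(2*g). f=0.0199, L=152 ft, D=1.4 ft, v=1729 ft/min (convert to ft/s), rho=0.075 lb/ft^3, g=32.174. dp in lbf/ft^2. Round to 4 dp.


v_fps = 1729/60 = 28.8167 ft/s
dp = 0.0199*(152/1.4)*0.075*28.8167^2/(2*32.174) = 2.0911 lbf/ft^2

2.0911 lbf/ft^2


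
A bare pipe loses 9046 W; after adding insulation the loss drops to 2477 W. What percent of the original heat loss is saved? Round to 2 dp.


Savings = ((9046-2477)/9046)*100 = 72.62 %

72.62 %


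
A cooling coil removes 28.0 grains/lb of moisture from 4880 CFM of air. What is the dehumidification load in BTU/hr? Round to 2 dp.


Q = 0.68 * 4880 * 28.0 = 92915.20 BTU/hr

92915.20 BTU/hr


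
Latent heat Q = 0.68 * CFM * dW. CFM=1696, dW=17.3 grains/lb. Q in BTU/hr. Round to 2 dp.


Q = 0.68 * 1696 * 17.3 = 19951.74 BTU/hr

19951.74 BTU/hr


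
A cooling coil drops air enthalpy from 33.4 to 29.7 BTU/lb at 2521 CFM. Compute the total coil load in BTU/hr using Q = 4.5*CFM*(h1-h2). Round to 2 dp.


Q = 4.5 * 2521 * (33.4 - 29.7) = 41974.65 BTU/hr

41974.65 BTU/hr


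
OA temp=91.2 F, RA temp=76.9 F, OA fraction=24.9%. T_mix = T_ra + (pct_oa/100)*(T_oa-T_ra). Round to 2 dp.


T_mix = 76.9 + (24.9/100)*(91.2-76.9) = 80.46 F

80.46 F


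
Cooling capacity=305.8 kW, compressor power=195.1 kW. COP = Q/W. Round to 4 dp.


COP = 305.8 / 195.1 = 1.5674

1.5674


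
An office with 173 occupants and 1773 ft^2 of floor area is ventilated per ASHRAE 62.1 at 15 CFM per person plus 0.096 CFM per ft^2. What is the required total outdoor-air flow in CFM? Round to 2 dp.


Total = 173*15 + 1773*0.096 = 2765.21 CFM

2765.21 CFM


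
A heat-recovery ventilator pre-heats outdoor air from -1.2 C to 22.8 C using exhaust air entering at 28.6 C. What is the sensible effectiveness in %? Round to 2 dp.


eff = (22.8-(-1.2))/(28.6-(-1.2))*100 = 80.54 %

80.54 %


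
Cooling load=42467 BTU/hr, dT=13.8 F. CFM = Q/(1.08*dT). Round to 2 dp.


CFM = 42467 / (1.08 * 13.8) = 2849.37

2849.37 CFM


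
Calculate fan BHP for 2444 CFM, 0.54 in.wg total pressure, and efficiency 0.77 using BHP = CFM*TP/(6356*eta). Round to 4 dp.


BHP = 2444 * 0.54 / (6356 * 0.77) = 0.2697 hp

0.2697 hp


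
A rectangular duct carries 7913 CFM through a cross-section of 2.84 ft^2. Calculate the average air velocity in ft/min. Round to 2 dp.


V = 7913 / 2.84 = 2786.27 ft/min

2786.27 ft/min


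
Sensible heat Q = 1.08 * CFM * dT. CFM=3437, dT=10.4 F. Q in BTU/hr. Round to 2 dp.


Q = 1.08 * 3437 * 10.4 = 38604.38 BTU/hr

38604.38 BTU/hr


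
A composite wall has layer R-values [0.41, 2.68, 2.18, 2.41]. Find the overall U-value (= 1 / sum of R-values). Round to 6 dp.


R_total = 0.41 + 2.68 + 2.18 + 2.41 = 7.68
U = 1/7.68 = 0.130208

0.130208


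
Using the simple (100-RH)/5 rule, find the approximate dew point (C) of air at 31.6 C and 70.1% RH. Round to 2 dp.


Td = 31.6 - (100-70.1)/5 = 25.62 C

25.62 C


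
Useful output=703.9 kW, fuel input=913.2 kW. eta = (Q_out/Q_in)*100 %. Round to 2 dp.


eta = (703.9/913.2)*100 = 77.08 %

77.08 %


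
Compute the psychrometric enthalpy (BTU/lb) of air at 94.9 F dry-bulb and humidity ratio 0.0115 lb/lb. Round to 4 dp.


h = 0.24*94.9 + 0.0115*(1061+0.444*94.9) = 35.4621 BTU/lb

35.4621 BTU/lb


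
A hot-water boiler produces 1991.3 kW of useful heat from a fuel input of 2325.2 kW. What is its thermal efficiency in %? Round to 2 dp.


eta = (1991.3/2325.2)*100 = 85.64 %

85.64 %


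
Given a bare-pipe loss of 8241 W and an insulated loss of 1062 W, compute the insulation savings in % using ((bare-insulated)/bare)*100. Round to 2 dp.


Savings = ((8241-1062)/8241)*100 = 87.11 %

87.11 %


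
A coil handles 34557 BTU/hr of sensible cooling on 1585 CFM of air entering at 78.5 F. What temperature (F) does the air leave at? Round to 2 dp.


dT = 34557/(1.08*1585) = 20.1875
T_leave = 78.5 - 20.1875 = 58.31 F

58.31 F


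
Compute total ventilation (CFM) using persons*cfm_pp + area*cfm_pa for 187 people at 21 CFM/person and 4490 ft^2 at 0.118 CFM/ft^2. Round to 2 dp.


Total = 187*21 + 4490*0.118 = 4456.82 CFM

4456.82 CFM


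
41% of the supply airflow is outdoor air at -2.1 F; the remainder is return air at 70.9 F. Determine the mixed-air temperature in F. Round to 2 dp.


T_mix = 0.41*(-2.1) + 0.59*70.9 = 40.97 F

40.97 F


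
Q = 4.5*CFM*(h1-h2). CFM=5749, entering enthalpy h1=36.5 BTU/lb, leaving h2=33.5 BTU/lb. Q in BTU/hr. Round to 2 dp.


Q = 4.5 * 5749 * (36.5 - 33.5) = 77611.50 BTU/hr

77611.50 BTU/hr


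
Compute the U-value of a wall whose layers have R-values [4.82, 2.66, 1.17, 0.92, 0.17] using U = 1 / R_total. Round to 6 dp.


R_total = 4.82 + 2.66 + 1.17 + 0.92 + 0.17 = 9.74
U = 1/9.74 = 0.102669

0.102669


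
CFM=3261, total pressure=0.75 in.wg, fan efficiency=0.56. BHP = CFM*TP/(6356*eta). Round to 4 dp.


BHP = 3261 * 0.75 / (6356 * 0.56) = 0.6871 hp

0.6871 hp


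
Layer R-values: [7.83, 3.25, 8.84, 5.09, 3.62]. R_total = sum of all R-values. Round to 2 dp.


R_total = 7.83 + 3.25 + 8.84 + 5.09 + 3.62 = 28.63

28.63


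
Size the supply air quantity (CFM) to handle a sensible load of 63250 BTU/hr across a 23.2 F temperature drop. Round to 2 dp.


CFM = 63250 / (1.08 * 23.2) = 2524.35

2524.35 CFM


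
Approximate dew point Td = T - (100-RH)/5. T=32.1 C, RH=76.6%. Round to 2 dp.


Td = 32.1 - (100-76.6)/5 = 27.42 C

27.42 C


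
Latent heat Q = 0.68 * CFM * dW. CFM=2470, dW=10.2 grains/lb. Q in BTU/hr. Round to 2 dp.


Q = 0.68 * 2470 * 10.2 = 17131.92 BTU/hr

17131.92 BTU/hr


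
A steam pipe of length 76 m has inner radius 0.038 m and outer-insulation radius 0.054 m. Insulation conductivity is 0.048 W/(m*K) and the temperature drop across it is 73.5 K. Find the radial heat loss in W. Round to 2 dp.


Q = 2*pi*0.048*76*73.5/ln(0.054/0.038) = 4794.27 W

4794.27 W


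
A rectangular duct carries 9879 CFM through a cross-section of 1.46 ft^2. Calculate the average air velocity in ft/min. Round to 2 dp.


V = 9879 / 1.46 = 6766.44 ft/min

6766.44 ft/min


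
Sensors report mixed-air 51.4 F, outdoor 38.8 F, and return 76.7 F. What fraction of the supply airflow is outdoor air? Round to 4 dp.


frac = (51.4 - 76.7) / (38.8 - 76.7) = 0.6675

0.6675


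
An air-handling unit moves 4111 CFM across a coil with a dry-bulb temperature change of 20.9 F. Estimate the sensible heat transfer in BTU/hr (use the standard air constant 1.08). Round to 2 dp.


Q = 1.08 * 4111 * 20.9 = 92793.49 BTU/hr

92793.49 BTU/hr


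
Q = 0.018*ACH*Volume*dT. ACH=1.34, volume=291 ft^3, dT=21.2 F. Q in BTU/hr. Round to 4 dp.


Q = 0.018 * 1.34 * 291 * 21.2 = 148.8011 BTU/hr

148.8011 BTU/hr


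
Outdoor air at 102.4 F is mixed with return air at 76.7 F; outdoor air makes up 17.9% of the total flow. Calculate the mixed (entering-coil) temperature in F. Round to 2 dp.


T_mix = 76.7 + (17.9/100)*(102.4-76.7) = 81.30 F

81.30 F


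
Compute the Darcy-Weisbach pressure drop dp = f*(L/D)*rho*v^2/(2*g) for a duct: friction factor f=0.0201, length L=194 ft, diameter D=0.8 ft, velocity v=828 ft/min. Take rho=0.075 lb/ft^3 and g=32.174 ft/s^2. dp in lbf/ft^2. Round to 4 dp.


v_fps = 828/60 = 13.8 ft/s
dp = 0.0201*(194/0.8)*0.075*13.8^2/(2*32.174) = 1.0819 lbf/ft^2

1.0819 lbf/ft^2


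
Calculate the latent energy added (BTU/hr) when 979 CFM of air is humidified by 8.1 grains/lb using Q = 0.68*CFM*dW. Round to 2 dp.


Q = 0.68 * 979 * 8.1 = 5392.33 BTU/hr

5392.33 BTU/hr


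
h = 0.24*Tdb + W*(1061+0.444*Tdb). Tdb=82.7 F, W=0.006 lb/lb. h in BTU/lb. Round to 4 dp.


h = 0.24*82.7 + 0.006*(1061+0.444*82.7) = 26.4343 BTU/lb

26.4343 BTU/lb


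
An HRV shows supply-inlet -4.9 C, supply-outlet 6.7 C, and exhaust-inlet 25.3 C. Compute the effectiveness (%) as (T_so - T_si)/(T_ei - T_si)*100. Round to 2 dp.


eff = (6.7-(-4.9))/(25.3-(-4.9))*100 = 38.41 %

38.41 %


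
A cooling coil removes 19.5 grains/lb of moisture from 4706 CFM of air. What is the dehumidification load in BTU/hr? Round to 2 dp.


Q = 0.68 * 4706 * 19.5 = 62401.56 BTU/hr

62401.56 BTU/hr


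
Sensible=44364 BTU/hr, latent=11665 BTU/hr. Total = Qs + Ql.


Qt = 44364 + 11665 = 56029 BTU/hr

56029 BTU/hr


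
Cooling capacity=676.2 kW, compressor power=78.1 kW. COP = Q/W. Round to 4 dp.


COP = 676.2 / 78.1 = 8.6581

8.6581


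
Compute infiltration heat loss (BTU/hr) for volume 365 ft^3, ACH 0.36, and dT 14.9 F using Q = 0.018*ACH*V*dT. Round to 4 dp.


Q = 0.018 * 0.36 * 365 * 14.9 = 35.2415 BTU/hr

35.2415 BTU/hr


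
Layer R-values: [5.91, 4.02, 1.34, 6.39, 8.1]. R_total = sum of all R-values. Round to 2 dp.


R_total = 5.91 + 4.02 + 1.34 + 6.39 + 8.1 = 25.76

25.76


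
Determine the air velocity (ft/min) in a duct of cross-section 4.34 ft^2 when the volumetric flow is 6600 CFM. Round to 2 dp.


V = 6600 / 4.34 = 1520.74 ft/min

1520.74 ft/min


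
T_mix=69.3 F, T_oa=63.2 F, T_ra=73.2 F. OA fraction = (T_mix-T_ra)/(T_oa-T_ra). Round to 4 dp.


frac = (69.3 - 73.2) / (63.2 - 73.2) = 0.3900

0.3900


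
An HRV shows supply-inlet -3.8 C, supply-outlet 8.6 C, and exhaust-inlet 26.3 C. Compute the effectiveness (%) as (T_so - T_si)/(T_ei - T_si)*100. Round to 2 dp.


eff = (8.6-(-3.8))/(26.3-(-3.8))*100 = 41.20 %

41.20 %


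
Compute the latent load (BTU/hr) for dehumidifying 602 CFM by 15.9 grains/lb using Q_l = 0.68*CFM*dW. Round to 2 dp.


Q = 0.68 * 602 * 15.9 = 6508.82 BTU/hr

6508.82 BTU/hr


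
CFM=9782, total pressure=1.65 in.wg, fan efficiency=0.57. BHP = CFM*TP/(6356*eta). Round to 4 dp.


BHP = 9782 * 1.65 / (6356 * 0.57) = 4.4551 hp

4.4551 hp


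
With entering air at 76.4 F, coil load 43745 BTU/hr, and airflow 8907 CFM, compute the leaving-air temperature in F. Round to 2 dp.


dT = 43745/(1.08*8907) = 4.5475
T_leave = 76.4 - 4.5475 = 71.85 F

71.85 F


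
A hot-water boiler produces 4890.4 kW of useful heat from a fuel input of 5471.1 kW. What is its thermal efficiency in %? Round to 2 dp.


eta = (4890.4/5471.1)*100 = 89.39 %

89.39 %


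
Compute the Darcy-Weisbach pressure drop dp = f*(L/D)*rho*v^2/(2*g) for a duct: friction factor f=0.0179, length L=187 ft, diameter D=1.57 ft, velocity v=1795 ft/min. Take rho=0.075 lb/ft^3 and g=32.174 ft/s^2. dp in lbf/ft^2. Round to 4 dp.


v_fps = 1795/60 = 29.9167 ft/s
dp = 0.0179*(187/1.57)*0.075*29.9167^2/(2*32.174) = 2.2241 lbf/ft^2

2.2241 lbf/ft^2


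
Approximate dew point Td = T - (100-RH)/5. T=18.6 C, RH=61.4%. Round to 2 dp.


Td = 18.6 - (100-61.4)/5 = 10.88 C

10.88 C


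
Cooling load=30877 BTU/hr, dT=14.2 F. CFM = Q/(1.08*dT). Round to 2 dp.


CFM = 30877 / (1.08 * 14.2) = 2013.37

2013.37 CFM


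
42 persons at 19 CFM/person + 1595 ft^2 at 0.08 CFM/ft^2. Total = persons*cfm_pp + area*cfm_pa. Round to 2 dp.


Total = 42*19 + 1595*0.08 = 925.60 CFM

925.60 CFM


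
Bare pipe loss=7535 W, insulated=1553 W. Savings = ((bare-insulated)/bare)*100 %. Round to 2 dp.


Savings = ((7535-1553)/7535)*100 = 79.39 %

79.39 %


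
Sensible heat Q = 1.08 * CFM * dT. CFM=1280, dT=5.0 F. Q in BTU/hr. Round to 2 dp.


Q = 1.08 * 1280 * 5.0 = 6912.00 BTU/hr

6912.00 BTU/hr


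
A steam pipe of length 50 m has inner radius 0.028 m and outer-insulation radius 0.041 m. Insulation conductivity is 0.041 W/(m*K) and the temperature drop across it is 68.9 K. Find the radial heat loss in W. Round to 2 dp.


Q = 2*pi*0.041*50*68.9/ln(0.041/0.028) = 2327.07 W

2327.07 W


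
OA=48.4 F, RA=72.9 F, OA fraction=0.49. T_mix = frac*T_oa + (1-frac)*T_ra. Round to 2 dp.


T_mix = 0.49*48.4 + 0.51*72.9 = 60.90 F

60.90 F


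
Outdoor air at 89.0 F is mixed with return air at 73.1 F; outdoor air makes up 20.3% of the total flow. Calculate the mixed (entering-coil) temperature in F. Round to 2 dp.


T_mix = 73.1 + (20.3/100)*(89.0-73.1) = 76.33 F

76.33 F


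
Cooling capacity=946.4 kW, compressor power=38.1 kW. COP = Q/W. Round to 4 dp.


COP = 946.4 / 38.1 = 24.8399

24.8399


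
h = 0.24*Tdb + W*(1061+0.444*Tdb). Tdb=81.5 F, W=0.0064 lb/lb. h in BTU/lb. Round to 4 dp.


h = 0.24*81.5 + 0.0064*(1061+0.444*81.5) = 26.5820 BTU/lb

26.5820 BTU/lb


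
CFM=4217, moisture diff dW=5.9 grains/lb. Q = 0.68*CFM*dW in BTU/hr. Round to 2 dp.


Q = 0.68 * 4217 * 5.9 = 16918.60 BTU/hr

16918.60 BTU/hr


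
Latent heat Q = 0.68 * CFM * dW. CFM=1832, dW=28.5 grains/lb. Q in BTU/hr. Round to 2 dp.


Q = 0.68 * 1832 * 28.5 = 35504.16 BTU/hr

35504.16 BTU/hr


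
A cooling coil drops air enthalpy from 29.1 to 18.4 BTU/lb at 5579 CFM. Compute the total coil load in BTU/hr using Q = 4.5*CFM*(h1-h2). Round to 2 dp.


Q = 4.5 * 5579 * (29.1 - 18.4) = 268628.85 BTU/hr

268628.85 BTU/hr


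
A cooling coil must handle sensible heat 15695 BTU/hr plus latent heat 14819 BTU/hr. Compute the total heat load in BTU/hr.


Qt = 15695 + 14819 = 30514 BTU/hr

30514 BTU/hr


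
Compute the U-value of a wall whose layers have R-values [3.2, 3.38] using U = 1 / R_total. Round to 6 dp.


R_total = 3.2 + 3.38 = 6.58
U = 1/6.58 = 0.151976

0.151976


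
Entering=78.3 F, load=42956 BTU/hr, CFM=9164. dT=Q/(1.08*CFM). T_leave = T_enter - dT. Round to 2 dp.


dT = 42956/(1.08*9164) = 4.3403
T_leave = 78.3 - 4.3403 = 73.96 F

73.96 F


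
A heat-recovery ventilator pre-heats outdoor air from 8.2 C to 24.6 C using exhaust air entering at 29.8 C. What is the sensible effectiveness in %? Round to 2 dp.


eff = (24.6-8.2)/(29.8-8.2)*100 = 75.93 %

75.93 %


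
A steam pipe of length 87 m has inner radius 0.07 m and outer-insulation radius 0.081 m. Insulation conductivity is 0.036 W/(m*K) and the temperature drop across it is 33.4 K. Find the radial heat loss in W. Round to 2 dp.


Q = 2*pi*0.036*87*33.4/ln(0.081/0.07) = 4503.32 W

4503.32 W


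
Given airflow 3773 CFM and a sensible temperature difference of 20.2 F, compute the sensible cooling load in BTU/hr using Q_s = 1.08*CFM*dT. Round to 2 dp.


Q = 1.08 * 3773 * 20.2 = 82311.77 BTU/hr

82311.77 BTU/hr


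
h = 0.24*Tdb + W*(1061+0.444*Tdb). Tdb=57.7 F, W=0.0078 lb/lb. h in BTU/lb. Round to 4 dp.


h = 0.24*57.7 + 0.0078*(1061+0.444*57.7) = 22.3236 BTU/lb

22.3236 BTU/lb


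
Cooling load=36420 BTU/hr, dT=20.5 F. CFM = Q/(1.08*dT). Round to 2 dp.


CFM = 36420 / (1.08 * 20.5) = 1644.99

1644.99 CFM


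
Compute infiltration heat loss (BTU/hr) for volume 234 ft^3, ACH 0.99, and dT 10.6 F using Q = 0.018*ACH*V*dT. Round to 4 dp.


Q = 0.018 * 0.99 * 234 * 10.6 = 44.2007 BTU/hr

44.2007 BTU/hr


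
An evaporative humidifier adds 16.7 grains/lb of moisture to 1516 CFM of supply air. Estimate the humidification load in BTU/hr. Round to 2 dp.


Q = 0.68 * 1516 * 16.7 = 17215.70 BTU/hr

17215.70 BTU/hr


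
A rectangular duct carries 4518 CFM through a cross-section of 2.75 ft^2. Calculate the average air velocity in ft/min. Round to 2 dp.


V = 4518 / 2.75 = 1642.91 ft/min

1642.91 ft/min


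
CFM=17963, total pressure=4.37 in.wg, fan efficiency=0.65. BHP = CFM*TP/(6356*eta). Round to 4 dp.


BHP = 17963 * 4.37 / (6356 * 0.65) = 19.0004 hp

19.0004 hp


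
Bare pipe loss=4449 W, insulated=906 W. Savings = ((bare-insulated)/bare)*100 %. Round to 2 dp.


Savings = ((4449-906)/4449)*100 = 79.64 %

79.64 %


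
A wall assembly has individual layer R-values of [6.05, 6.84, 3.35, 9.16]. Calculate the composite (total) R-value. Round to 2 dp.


R_total = 6.05 + 6.84 + 3.35 + 9.16 = 25.40

25.40


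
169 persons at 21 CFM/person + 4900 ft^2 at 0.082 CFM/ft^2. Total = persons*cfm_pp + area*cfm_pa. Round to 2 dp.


Total = 169*21 + 4900*0.082 = 3950.80 CFM

3950.80 CFM


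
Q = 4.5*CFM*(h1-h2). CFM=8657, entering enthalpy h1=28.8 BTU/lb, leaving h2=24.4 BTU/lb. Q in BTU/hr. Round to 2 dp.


Q = 4.5 * 8657 * (28.8 - 24.4) = 171408.60 BTU/hr

171408.60 BTU/hr


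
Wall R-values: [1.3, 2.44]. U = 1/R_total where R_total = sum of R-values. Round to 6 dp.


R_total = 1.3 + 2.44 = 3.74
U = 1/3.74 = 0.267380

0.267380


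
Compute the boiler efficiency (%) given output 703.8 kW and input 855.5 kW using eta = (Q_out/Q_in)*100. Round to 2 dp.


eta = (703.8/855.5)*100 = 82.27 %

82.27 %


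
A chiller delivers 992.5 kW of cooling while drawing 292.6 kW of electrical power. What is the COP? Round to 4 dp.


COP = 992.5 / 292.6 = 3.3920

3.3920


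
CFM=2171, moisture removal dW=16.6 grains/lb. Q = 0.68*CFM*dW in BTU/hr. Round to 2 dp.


Q = 0.68 * 2171 * 16.6 = 24506.25 BTU/hr

24506.25 BTU/hr


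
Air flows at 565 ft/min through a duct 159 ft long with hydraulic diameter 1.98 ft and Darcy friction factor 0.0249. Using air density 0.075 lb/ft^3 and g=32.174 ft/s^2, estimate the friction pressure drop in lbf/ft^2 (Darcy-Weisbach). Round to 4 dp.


v_fps = 565/60 = 9.4167 ft/s
dp = 0.0249*(159/1.98)*0.075*9.4167^2/(2*32.174) = 0.2067 lbf/ft^2

0.2067 lbf/ft^2


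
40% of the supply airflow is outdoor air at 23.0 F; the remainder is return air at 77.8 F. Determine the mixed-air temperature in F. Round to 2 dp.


T_mix = 0.4*23.0 + 0.6*77.8 = 55.88 F

55.88 F


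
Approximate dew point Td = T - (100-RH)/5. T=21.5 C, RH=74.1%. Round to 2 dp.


Td = 21.5 - (100-74.1)/5 = 16.32 C

16.32 C


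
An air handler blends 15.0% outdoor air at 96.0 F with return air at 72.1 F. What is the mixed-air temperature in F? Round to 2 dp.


T_mix = 72.1 + (15.0/100)*(96.0-72.1) = 75.69 F

75.69 F


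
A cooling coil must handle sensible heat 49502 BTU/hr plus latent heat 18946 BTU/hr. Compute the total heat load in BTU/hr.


Qt = 49502 + 18946 = 68448 BTU/hr

68448 BTU/hr


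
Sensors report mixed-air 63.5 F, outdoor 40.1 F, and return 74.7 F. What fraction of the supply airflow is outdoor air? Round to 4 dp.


frac = (63.5 - 74.7) / (40.1 - 74.7) = 0.3237

0.3237


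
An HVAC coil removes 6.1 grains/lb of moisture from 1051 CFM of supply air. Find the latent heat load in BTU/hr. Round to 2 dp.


Q = 0.68 * 1051 * 6.1 = 4359.55 BTU/hr

4359.55 BTU/hr


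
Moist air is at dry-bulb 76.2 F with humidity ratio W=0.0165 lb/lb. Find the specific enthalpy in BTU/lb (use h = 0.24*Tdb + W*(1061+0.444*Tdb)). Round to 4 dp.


h = 0.24*76.2 + 0.0165*(1061+0.444*76.2) = 36.3527 BTU/lb

36.3527 BTU/lb


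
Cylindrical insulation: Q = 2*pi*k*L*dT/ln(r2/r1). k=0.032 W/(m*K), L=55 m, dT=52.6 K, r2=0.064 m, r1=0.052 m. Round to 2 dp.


Q = 2*pi*0.032*55*52.6/ln(0.064/0.052) = 2801.36 W

2801.36 W


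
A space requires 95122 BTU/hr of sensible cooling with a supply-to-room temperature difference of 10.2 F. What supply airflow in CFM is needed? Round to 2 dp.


CFM = 95122 / (1.08 * 10.2) = 8634.89

8634.89 CFM


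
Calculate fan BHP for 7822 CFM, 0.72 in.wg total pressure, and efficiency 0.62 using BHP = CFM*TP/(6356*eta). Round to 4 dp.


BHP = 7822 * 0.72 / (6356 * 0.62) = 1.4291 hp

1.4291 hp


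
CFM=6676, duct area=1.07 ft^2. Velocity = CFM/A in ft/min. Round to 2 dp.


V = 6676 / 1.07 = 6239.25 ft/min

6239.25 ft/min


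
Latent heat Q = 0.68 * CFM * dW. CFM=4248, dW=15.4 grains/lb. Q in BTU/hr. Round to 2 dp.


Q = 0.68 * 4248 * 15.4 = 44485.06 BTU/hr

44485.06 BTU/hr


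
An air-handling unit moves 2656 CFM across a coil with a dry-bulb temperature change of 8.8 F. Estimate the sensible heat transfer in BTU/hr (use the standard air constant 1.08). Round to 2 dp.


Q = 1.08 * 2656 * 8.8 = 25242.62 BTU/hr

25242.62 BTU/hr


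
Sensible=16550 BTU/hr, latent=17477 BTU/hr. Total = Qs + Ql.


Qt = 16550 + 17477 = 34027 BTU/hr

34027 BTU/hr


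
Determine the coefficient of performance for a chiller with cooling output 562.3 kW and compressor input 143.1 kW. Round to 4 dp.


COP = 562.3 / 143.1 = 3.9294

3.9294


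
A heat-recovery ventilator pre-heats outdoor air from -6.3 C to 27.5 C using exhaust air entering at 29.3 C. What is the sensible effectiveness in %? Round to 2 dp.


eff = (27.5-(-6.3))/(29.3-(-6.3))*100 = 94.94 %

94.94 %


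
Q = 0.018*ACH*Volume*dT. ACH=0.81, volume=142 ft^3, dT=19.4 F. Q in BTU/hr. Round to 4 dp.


Q = 0.018 * 0.81 * 142 * 19.4 = 40.1650 BTU/hr

40.1650 BTU/hr


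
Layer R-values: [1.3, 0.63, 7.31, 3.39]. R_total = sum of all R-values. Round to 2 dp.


R_total = 1.3 + 0.63 + 7.31 + 3.39 = 12.63

12.63


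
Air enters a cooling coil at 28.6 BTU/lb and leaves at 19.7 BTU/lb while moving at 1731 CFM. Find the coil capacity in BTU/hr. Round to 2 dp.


Q = 4.5 * 1731 * (28.6 - 19.7) = 69326.55 BTU/hr

69326.55 BTU/hr


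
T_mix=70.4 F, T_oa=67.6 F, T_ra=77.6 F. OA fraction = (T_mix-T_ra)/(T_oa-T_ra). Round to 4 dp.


frac = (70.4 - 77.6) / (67.6 - 77.6) = 0.7200

0.7200


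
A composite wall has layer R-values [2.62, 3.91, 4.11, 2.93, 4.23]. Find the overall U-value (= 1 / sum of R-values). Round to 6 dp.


R_total = 2.62 + 3.91 + 4.11 + 2.93 + 4.23 = 17.80
U = 1/17.80 = 0.056180

0.056180


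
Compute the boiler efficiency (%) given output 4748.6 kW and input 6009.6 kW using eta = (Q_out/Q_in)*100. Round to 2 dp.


eta = (4748.6/6009.6)*100 = 79.02 %

79.02 %


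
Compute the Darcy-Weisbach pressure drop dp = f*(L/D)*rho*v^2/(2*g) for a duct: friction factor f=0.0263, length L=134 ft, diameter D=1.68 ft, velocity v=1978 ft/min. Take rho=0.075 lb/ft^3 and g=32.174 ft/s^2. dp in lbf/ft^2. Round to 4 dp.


v_fps = 1978/60 = 32.9667 ft/s
dp = 0.0263*(134/1.68)*0.075*32.9667^2/(2*32.174) = 2.6572 lbf/ft^2

2.6572 lbf/ft^2


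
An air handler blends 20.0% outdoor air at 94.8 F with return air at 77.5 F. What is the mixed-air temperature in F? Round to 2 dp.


T_mix = 77.5 + (20.0/100)*(94.8-77.5) = 80.96 F

80.96 F


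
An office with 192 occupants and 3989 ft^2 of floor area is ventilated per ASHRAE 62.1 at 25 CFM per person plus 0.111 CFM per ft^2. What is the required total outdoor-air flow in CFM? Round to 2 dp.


Total = 192*25 + 3989*0.111 = 5242.78 CFM

5242.78 CFM


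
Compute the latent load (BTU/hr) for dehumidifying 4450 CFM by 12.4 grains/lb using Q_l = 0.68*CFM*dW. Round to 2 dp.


Q = 0.68 * 4450 * 12.4 = 37522.40 BTU/hr

37522.40 BTU/hr


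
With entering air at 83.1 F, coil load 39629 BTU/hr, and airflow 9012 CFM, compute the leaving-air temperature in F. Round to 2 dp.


dT = 39629/(1.08*9012) = 4.0716
T_leave = 83.1 - 4.0716 = 79.03 F

79.03 F


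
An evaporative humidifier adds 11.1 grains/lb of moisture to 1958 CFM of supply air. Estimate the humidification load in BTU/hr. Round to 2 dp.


Q = 0.68 * 1958 * 11.1 = 14778.98 BTU/hr

14778.98 BTU/hr


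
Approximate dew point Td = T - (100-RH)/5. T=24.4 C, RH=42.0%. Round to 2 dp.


Td = 24.4 - (100-42.0)/5 = 12.80 C

12.80 C


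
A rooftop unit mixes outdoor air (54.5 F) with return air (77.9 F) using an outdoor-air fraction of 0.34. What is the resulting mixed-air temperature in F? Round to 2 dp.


T_mix = 0.34*54.5 + 0.66*77.9 = 69.94 F

69.94 F


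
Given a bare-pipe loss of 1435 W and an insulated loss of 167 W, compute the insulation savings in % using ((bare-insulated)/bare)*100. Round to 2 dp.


Savings = ((1435-167)/1435)*100 = 88.36 %

88.36 %


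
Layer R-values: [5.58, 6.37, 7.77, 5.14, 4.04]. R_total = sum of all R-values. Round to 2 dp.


R_total = 5.58 + 6.37 + 7.77 + 5.14 + 4.04 = 28.90

28.90


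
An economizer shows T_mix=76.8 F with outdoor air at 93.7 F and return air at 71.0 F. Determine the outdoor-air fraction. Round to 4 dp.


frac = (76.8 - 71.0) / (93.7 - 71.0) = 0.2555

0.2555


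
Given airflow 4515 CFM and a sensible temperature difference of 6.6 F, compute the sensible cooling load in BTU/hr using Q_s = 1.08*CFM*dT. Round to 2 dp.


Q = 1.08 * 4515 * 6.6 = 32182.92 BTU/hr

32182.92 BTU/hr


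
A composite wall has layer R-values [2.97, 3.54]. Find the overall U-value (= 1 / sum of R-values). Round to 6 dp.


R_total = 2.97 + 3.54 = 6.51
U = 1/6.51 = 0.153610

0.153610


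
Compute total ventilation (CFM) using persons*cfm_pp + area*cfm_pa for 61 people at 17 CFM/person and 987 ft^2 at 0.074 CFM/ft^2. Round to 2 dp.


Total = 61*17 + 987*0.074 = 1110.04 CFM

1110.04 CFM


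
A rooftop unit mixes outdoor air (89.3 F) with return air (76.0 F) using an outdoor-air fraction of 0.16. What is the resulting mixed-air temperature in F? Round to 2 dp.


T_mix = 0.16*89.3 + 0.84*76.0 = 78.13 F

78.13 F


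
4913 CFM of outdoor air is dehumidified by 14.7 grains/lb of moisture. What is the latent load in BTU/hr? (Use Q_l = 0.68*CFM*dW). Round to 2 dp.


Q = 0.68 * 4913 * 14.7 = 49110.35 BTU/hr

49110.35 BTU/hr


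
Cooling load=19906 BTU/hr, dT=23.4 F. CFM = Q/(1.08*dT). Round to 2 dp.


CFM = 19906 / (1.08 * 23.4) = 787.67

787.67 CFM


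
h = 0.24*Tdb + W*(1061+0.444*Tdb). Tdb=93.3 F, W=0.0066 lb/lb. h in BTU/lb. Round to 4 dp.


h = 0.24*93.3 + 0.0066*(1061+0.444*93.3) = 29.6680 BTU/lb

29.6680 BTU/lb


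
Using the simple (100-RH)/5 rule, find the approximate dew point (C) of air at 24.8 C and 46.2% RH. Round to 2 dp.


Td = 24.8 - (100-46.2)/5 = 14.04 C

14.04 C


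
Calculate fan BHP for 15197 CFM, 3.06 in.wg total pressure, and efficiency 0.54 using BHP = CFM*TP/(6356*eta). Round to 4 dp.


BHP = 15197 * 3.06 / (6356 * 0.54) = 13.5488 hp

13.5488 hp


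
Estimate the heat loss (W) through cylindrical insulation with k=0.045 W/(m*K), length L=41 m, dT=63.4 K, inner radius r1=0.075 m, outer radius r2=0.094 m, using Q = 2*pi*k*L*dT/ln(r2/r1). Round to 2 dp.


Q = 2*pi*0.045*41*63.4/ln(0.094/0.075) = 3254.83 W

3254.83 W


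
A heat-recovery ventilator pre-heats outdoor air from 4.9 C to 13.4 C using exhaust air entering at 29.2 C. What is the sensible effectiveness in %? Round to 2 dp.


eff = (13.4-4.9)/(29.2-4.9)*100 = 34.98 %

34.98 %


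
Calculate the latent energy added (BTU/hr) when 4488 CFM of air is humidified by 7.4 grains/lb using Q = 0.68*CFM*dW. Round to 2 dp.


Q = 0.68 * 4488 * 7.4 = 22583.62 BTU/hr

22583.62 BTU/hr


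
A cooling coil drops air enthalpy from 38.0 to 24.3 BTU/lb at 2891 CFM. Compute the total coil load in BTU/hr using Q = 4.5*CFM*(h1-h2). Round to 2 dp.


Q = 4.5 * 2891 * (38.0 - 24.3) = 178230.15 BTU/hr

178230.15 BTU/hr


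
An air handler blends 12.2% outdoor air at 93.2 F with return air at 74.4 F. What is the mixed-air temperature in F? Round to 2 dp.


T_mix = 74.4 + (12.2/100)*(93.2-74.4) = 76.69 F

76.69 F


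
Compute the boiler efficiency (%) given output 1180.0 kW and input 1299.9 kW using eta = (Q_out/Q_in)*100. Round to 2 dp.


eta = (1180.0/1299.9)*100 = 90.78 %

90.78 %


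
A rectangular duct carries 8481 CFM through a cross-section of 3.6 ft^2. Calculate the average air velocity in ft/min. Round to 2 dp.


V = 8481 / 3.6 = 2355.83 ft/min

2355.83 ft/min


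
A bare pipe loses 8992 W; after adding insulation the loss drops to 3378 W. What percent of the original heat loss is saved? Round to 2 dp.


Savings = ((8992-3378)/8992)*100 = 62.43 %

62.43 %


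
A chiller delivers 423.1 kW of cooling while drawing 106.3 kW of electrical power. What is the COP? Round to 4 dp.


COP = 423.1 / 106.3 = 3.9802

3.9802


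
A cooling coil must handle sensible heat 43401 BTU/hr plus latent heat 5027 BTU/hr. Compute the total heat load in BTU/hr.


Qt = 43401 + 5027 = 48428 BTU/hr

48428 BTU/hr


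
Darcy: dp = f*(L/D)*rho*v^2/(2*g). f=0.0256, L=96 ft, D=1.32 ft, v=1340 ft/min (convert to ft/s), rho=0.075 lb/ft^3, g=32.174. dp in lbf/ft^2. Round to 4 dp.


v_fps = 1340/60 = 22.3333 ft/s
dp = 0.0256*(96/1.32)*0.075*22.3333^2/(2*32.174) = 1.0824 lbf/ft^2

1.0824 lbf/ft^2


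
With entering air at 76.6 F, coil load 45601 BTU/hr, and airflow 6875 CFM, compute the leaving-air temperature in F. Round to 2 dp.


dT = 45601/(1.08*6875) = 6.1415
T_leave = 76.6 - 6.1415 = 70.46 F

70.46 F


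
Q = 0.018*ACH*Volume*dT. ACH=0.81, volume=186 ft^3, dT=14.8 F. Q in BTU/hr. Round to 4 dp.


Q = 0.018 * 0.81 * 186 * 14.8 = 40.1358 BTU/hr

40.1358 BTU/hr


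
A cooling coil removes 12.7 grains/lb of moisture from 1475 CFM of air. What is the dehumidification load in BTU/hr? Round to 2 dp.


Q = 0.68 * 1475 * 12.7 = 12738.10 BTU/hr

12738.10 BTU/hr


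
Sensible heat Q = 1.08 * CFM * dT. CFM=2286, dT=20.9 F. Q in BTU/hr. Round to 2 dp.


Q = 1.08 * 2286 * 20.9 = 51599.59 BTU/hr

51599.59 BTU/hr


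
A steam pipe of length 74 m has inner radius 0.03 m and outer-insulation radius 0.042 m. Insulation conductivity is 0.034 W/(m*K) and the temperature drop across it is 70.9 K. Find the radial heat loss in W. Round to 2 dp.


Q = 2*pi*0.034*74*70.9/ln(0.042/0.03) = 3331.10 W

3331.10 W


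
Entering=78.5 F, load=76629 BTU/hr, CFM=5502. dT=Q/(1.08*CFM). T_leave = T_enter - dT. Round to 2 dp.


dT = 76629/(1.08*5502) = 12.8958
T_leave = 78.5 - 12.8958 = 65.60 F

65.60 F


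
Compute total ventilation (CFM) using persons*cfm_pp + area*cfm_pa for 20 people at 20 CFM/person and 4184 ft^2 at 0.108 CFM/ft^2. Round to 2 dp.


Total = 20*20 + 4184*0.108 = 851.87 CFM

851.87 CFM


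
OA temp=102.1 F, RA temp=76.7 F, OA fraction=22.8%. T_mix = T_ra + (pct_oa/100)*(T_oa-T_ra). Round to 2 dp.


T_mix = 76.7 + (22.8/100)*(102.1-76.7) = 82.49 F

82.49 F


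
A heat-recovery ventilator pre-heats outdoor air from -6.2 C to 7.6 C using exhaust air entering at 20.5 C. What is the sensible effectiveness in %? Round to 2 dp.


eff = (7.6-(-6.2))/(20.5-(-6.2))*100 = 51.69 %

51.69 %


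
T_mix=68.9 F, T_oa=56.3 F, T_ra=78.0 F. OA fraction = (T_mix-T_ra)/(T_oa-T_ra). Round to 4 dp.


frac = (68.9 - 78.0) / (56.3 - 78.0) = 0.4194

0.4194


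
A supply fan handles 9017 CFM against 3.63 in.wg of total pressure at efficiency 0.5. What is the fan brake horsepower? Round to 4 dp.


BHP = 9017 * 3.63 / (6356 * 0.5) = 10.2995 hp

10.2995 hp


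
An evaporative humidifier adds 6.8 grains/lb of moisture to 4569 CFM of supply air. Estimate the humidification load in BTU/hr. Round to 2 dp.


Q = 0.68 * 4569 * 6.8 = 21127.06 BTU/hr

21127.06 BTU/hr


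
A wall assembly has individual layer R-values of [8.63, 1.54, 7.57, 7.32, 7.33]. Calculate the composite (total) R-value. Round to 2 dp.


R_total = 8.63 + 1.54 + 7.57 + 7.32 + 7.33 = 32.39

32.39


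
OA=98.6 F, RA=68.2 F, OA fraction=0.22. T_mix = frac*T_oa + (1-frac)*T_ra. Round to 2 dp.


T_mix = 0.22*98.6 + 0.78*68.2 = 74.89 F

74.89 F


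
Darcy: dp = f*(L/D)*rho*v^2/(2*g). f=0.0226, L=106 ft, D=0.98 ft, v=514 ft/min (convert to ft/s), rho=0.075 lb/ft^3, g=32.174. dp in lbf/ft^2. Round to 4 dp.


v_fps = 514/60 = 8.5667 ft/s
dp = 0.0226*(106/0.98)*0.075*8.5667^2/(2*32.174) = 0.2091 lbf/ft^2

0.2091 lbf/ft^2


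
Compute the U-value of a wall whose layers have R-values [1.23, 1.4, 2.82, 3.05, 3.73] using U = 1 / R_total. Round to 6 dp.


R_total = 1.23 + 1.4 + 2.82 + 3.05 + 3.73 = 12.23
U = 1/12.23 = 0.081766

0.081766


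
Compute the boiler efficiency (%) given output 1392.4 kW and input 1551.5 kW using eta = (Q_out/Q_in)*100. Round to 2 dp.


eta = (1392.4/1551.5)*100 = 89.75 %

89.75 %


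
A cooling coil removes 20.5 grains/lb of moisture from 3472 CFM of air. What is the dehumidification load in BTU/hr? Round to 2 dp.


Q = 0.68 * 3472 * 20.5 = 48399.68 BTU/hr

48399.68 BTU/hr


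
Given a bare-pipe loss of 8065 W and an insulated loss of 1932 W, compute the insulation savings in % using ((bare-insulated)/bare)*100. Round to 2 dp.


Savings = ((8065-1932)/8065)*100 = 76.04 %

76.04 %


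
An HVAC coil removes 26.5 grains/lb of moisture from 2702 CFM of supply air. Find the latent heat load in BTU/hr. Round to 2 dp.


Q = 0.68 * 2702 * 26.5 = 48690.04 BTU/hr

48690.04 BTU/hr


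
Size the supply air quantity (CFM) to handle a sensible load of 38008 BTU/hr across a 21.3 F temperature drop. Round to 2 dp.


CFM = 38008 / (1.08 * 21.3) = 1652.23

1652.23 CFM


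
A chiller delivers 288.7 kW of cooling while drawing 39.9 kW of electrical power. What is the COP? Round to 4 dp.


COP = 288.7 / 39.9 = 7.2356

7.2356


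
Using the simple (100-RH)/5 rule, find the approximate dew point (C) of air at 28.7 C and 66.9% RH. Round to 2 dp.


Td = 28.7 - (100-66.9)/5 = 22.08 C

22.08 C


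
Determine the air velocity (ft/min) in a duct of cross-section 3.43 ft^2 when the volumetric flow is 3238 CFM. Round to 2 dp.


V = 3238 / 3.43 = 944.02 ft/min

944.02 ft/min


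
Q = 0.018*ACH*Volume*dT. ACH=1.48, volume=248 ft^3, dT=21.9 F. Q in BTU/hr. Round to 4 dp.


Q = 0.018 * 1.48 * 248 * 21.9 = 144.6872 BTU/hr

144.6872 BTU/hr


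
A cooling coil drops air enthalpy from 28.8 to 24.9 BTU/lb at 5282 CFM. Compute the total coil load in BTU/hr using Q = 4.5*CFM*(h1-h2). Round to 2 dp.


Q = 4.5 * 5282 * (28.8 - 24.9) = 92699.10 BTU/hr

92699.10 BTU/hr


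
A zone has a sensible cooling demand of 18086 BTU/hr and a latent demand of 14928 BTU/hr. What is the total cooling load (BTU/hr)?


Qt = 18086 + 14928 = 33014 BTU/hr

33014 BTU/hr


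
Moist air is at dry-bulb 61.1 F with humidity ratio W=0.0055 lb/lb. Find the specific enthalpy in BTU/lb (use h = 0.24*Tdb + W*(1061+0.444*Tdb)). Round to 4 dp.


h = 0.24*61.1 + 0.0055*(1061+0.444*61.1) = 20.6487 BTU/lb

20.6487 BTU/lb


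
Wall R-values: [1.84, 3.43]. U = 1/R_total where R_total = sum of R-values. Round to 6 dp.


R_total = 1.84 + 3.43 = 5.27
U = 1/5.27 = 0.189753

0.189753


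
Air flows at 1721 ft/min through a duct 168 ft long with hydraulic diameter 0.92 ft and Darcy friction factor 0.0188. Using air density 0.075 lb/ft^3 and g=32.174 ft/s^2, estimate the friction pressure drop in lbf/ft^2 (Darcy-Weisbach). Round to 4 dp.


v_fps = 1721/60 = 28.6833 ft/s
dp = 0.0188*(168/0.92)*0.075*28.6833^2/(2*32.174) = 3.2920 lbf/ft^2

3.2920 lbf/ft^2


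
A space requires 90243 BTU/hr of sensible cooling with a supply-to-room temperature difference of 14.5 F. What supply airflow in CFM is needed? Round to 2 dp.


CFM = 90243 / (1.08 * 14.5) = 5762.64

5762.64 CFM


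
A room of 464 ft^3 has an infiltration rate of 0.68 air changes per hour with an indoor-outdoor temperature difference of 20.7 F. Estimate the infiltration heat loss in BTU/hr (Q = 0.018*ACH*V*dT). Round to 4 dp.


Q = 0.018 * 0.68 * 464 * 20.7 = 117.5628 BTU/hr

117.5628 BTU/hr


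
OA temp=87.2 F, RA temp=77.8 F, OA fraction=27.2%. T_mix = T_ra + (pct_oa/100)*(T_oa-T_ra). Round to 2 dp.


T_mix = 77.8 + (27.2/100)*(87.2-77.8) = 80.36 F

80.36 F


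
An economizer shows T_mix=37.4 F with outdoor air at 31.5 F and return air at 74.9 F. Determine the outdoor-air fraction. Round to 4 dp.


frac = (37.4 - 74.9) / (31.5 - 74.9) = 0.8641

0.8641


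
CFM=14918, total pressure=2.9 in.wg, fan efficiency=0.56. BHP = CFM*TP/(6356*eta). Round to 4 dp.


BHP = 14918 * 2.9 / (6356 * 0.56) = 12.1545 hp

12.1545 hp
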